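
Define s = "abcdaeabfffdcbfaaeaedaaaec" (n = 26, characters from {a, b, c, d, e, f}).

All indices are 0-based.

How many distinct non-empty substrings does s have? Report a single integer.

rank | idx | suffix
   0 |  21 | aaaec
   1 |  15 | aaeaedaaaec
   2 |  22 | aaec
   3 |   0 | abcdaeabfffdcbfaaeaedaaaec
   4 |   6 | abfffdcbfaaeaedaaaec
   5 |   4 | aeabfffdcbfaaeaedaaaec
   6 |  16 | aeaedaaaec
   7 |  23 | aec
   8 |  18 | aedaaaec
   9 |   1 | bcdaeabfffdcbfaaeaedaaaec
  10 |  13 | bfaaeaedaaaec
  11 |   7 | bfffdcbfaaeaedaaaec
  12 |  25 | c
  13 |  12 | cbfaaeaedaaaec
  14 |   2 | cdaeabfffdcbfaaeaedaaaec
  15 |  20 | daaaec
  16 |   3 | daeabfffdcbfaaeaedaaaec
  17 |  11 | dcbfaaeaedaaaec
  18 |   5 | eabfffdcbfaaeaedaaaec
  19 |  17 | eaedaaaec
  20 |  24 | ec
  21 |  19 | edaaaec
  22 |  14 | faaeaedaaaec
  23 |  10 | fdcbfaaeaedaaaec
  24 |   9 | ffdcbfaaeaedaaaec
  25 |   8 | fffdcbfaaeaedaaaec

SA = [21, 15, 22, 0, 6, 4, 16, 23, 18, 1, 13, 7, 25, 12, 2, 20, 3, 11, 5, 17, 24, 19, 14, 10, 9, 8]
[i] adj suffixes → lcp
  [1] 21/15 → 2 ('aa')
  [2] 15/22 → 3 ('aae')
  [3] 22/0 → 1 ('a')
  [4] 0/6 → 2 ('ab')
  [5] 6/4 → 1 ('a')
  [6] 4/16 → 3 ('aea')
  [7] 16/23 → 2 ('ae')
  [8] 23/18 → 2 ('ae')
  [9] 18/1 → 0 ('')
  [10] 1/13 → 1 ('b')
  [11] 13/7 → 2 ('bf')
  [12] 7/25 → 0 ('')
  [13] 25/12 → 1 ('c')
  [14] 12/2 → 1 ('c')
  [15] 2/20 → 0 ('')
  [16] 20/3 → 2 ('da')
  [17] 3/11 → 1 ('d')
  [18] 11/5 → 0 ('')
  [19] 5/17 → 2 ('ea')
  [20] 17/24 → 1 ('e')
  [21] 24/19 → 1 ('e')
  [22] 19/14 → 0 ('')
  [23] 14/10 → 1 ('f')
  [24] 10/9 → 1 ('f')
  [25] 9/8 → 2 ('ff')

n(n+1)/2 = 26·27/2 = 351
Σ LCP = 0 + 2 + 3 + 1 + 2 + 1 + 3 + 2 + 2 + 0 + 1 + 2 + 0 + 1 + 1 + 0 + 2 + 1 + 0 + 2 + 1 + 1 + 0 + 1 + 1 + 2 = 32
distinct = 351 − 32 = 319

319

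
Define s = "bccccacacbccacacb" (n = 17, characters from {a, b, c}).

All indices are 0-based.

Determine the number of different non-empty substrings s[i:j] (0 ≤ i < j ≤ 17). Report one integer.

110

rank→(start, suffix):
  0 → (12, 'acacb')
  1 → (5, 'acacbccacacb')
  2 → (14, 'acb')
  3 → (7, 'acbccacacb')
  4 → (16, 'b')
  5 → (9, 'bccacacb')
  6 → (0, 'bccccacacbccacacb')
  7 → (11, 'cacacb')
  8 → (4, 'cacacbccacacb')
  9 → (13, 'cacb')
  10 → (6, 'cacbccacacb')
  11 → (15, 'cb')
  12 → (8, 'cbccacacb')
  13 → (10, 'ccacacb')
  14 → (3, 'ccacacbccacacb')
  15 → (2, 'cccacacbccacacb')
  16 → (1, 'ccccacacbccacacb')

SA = [12, 5, 14, 7, 16, 9, 0, 11, 4, 13, 6, 15, 8, 10, 3, 2, 1]
rank  pair      lcp
   1  s[12:],s[5:]  5  'acacb'
   2  s[5:],s[14:]  2  'ac'
   3  s[14:],s[7:]  3  'acb'
   4  s[7:],s[16:]  0  ''
   5  s[16:],s[9:]  1  'b'
   6  s[9:],s[0:]  3  'bcc'
   7  s[0:],s[11:]  0  ''
   8  s[11:],s[4:]  6  'cacacb'
   9  s[4:],s[13:]  3  'cac'
  10  s[13:],s[6:]  4  'cacb'
  11  s[6:],s[15:]  1  'c'
  12  s[15:],s[8:]  2  'cb'
  13  s[8:],s[10:]  1  'c'
  14  s[10:],s[3:]  7  'ccacacb'
  15  s[3:],s[2:]  2  'cc'
  16  s[2:],s[1:]  3  'ccc'

n(n+1)/2 = 17·18/2 = 153
Σ LCP = 0 + 5 + 2 + 3 + 0 + 1 + 3 + 0 + 6 + 3 + 4 + 1 + 2 + 1 + 7 + 2 + 3 = 43
distinct = 153 − 43 = 110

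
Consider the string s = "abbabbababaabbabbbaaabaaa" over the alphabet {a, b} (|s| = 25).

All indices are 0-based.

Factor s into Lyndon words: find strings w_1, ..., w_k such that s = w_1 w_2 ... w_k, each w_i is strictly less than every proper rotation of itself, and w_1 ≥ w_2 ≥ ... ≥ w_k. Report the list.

["abb", "abb", "ab", "ab", "aabbabbb", "aaab", "a", "a", "a"]

emit factor 1: 'abb' (i=0, period=3)
emit factor 2: 'abb' (i=3, period=3)
emit factor 3: 'ab' (i=6, period=2)
emit factor 4: 'ab' (i=8, period=2)
emit factor 5: 'aabbabbb' (i=10, period=8)
emit factor 6: 'aaab' (i=18, period=4)
emit factor 7: 'a' (i=22, period=1)
emit factor 8: 'a' (i=23, period=1)
emit factor 9: 'a' (i=24, period=1)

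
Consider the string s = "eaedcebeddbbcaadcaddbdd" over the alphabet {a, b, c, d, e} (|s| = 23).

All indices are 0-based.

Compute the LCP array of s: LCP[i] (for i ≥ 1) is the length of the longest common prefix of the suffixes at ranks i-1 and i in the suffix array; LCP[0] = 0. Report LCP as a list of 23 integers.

[0, 1, 2, 1, 0, 1, 1, 1, 0, 2, 1, 0, 1, 2, 1, 2, 1, 2, 3, 0, 1, 1, 2]

rank | idx | suffix
   0 |  13 | aadcaddbdd
   1 |  14 | adcaddbdd
   2 |  17 | addbdd
   3 |   1 | aedcebeddbbcaadcaddbdd
   4 |  10 | bbcaadcaddbdd
   5 |  11 | bcaadcaddbdd
   6 |  20 | bdd
   7 |   6 | beddbbcaadcaddbdd
   8 |  12 | caadcaddbdd
   9 |  16 | caddbdd
  10 |   4 | cebeddbbcaadcaddbdd
  11 |  22 | d
  12 |   9 | dbbcaadcaddbdd
  13 |  19 | dbdd
  14 |  15 | dcaddbdd
  15 |   3 | dcebeddbbcaadcaddbdd
  16 |  21 | dd
  17 |   8 | ddbbcaadcaddbdd
  18 |  18 | ddbdd
  19 |   0 | eaedcebeddbbcaadcaddbdd
  20 |   5 | ebeddbbcaadcaddbdd
  21 |   2 | edcebeddbbcaadcaddbdd
  22 |   7 | eddbbcaadcaddbdd

SA = [13, 14, 17, 1, 10, 11, 20, 6, 12, 16, 4, 22, 9, 19, 15, 3, 21, 8, 18, 0, 5, 2, 7]
rank  pair      lcp
   1  s[13:],s[14:]  1  'a'
   2  s[14:],s[17:]  2  'ad'
   3  s[17:],s[1:]  1  'a'
   4  s[1:],s[10:]  0  ''
   5  s[10:],s[11:]  1  'b'
   6  s[11:],s[20:]  1  'b'
   7  s[20:],s[6:]  1  'b'
   8  s[6:],s[12:]  0  ''
   9  s[12:],s[16:]  2  'ca'
  10  s[16:],s[4:]  1  'c'
  11  s[4:],s[22:]  0  ''
  12  s[22:],s[9:]  1  'd'
  13  s[9:],s[19:]  2  'db'
  14  s[19:],s[15:]  1  'd'
  15  s[15:],s[3:]  2  'dc'
  16  s[3:],s[21:]  1  'd'
  17  s[21:],s[8:]  2  'dd'
  18  s[8:],s[18:]  3  'ddb'
  19  s[18:],s[0:]  0  ''
  20  s[0:],s[5:]  1  'e'
  21  s[5:],s[2:]  1  'e'
  22  s[2:],s[7:]  2  'ed'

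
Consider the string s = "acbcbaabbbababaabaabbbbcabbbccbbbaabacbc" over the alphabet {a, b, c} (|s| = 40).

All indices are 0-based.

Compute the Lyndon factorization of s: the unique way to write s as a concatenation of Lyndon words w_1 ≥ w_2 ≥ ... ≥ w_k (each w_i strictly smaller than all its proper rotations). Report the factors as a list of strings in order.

emit factor 1: 'acbcb' (i=0, period=5)
emit factor 2: 'aabbbabab' (i=5, period=9)
emit factor 3: 'aabaabbbbcabbbccbbbaabacbc' (i=14, period=26)

["acbcb", "aabbbabab", "aabaabbbbcabbbccbbbaabacbc"]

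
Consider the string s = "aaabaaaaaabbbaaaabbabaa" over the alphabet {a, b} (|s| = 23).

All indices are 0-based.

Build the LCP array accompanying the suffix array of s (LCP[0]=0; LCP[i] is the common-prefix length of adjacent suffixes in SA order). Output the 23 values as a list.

[0, 1, 2, 5, 4, 6, 3, 4, 5, 2, 3, 4, 1, 4, 2, 3, 0, 3, 5, 2, 1, 3, 2]

rank→(start, suffix):
  0 → (22, 'a')
  1 → (21, 'aa')
  2 → (4, 'aaaaaabbbaaaabbabaa')
  3 → (5, 'aaaaabbbaaaabbabaa')
  4 → (13, 'aaaabbabaa')
  5 → (6, 'aaaabbbaaaabbabaa')
  6 → (0, 'aaabaaaaaabbbaaaabbabaa')
  7 → (14, 'aaabbabaa')
  8 → (7, 'aaabbbaaaabbabaa')
  9 → (1, 'aabaaaaaabbbaaaabbabaa')
  10 → (15, 'aabbabaa')
  11 → (8, 'aabbbaaaabbabaa')
  12 → (19, 'abaa')
  13 → (2, 'abaaaaaabbbaaaabbabaa')
  14 → (16, 'abbabaa')
  15 → (9, 'abbbaaaabbabaa')
  16 → (20, 'baa')
  17 → (3, 'baaaaaabbbaaaabbabaa')
  18 → (12, 'baaaabbabaa')
  19 → (18, 'babaa')
  20 → (11, 'bbaaaabbabaa')
  21 → (17, 'bbabaa')
  22 → (10, 'bbbaaaabbabaa')

SA = [22, 21, 4, 5, 13, 6, 0, 14, 7, 1, 15, 8, 19, 2, 16, 9, 20, 3, 12, 18, 11, 17, 10]
[i] adj suffixes → lcp
  [1] 22/21 → 1 ('a')
  [2] 21/4 → 2 ('aa')
  [3] 4/5 → 5 ('aaaaa')
  [4] 5/13 → 4 ('aaaa')
  [5] 13/6 → 6 ('aaaabb')
  [6] 6/0 → 3 ('aaa')
  [7] 0/14 → 4 ('aaab')
  [8] 14/7 → 5 ('aaabb')
  [9] 7/1 → 2 ('aa')
  [10] 1/15 → 3 ('aab')
  [11] 15/8 → 4 ('aabb')
  [12] 8/19 → 1 ('a')
  [13] 19/2 → 4 ('abaa')
  [14] 2/16 → 2 ('ab')
  [15] 16/9 → 3 ('abb')
  [16] 9/20 → 0 ('')
  [17] 20/3 → 3 ('baa')
  [18] 3/12 → 5 ('baaaa')
  [19] 12/18 → 2 ('ba')
  [20] 18/11 → 1 ('b')
  [21] 11/17 → 3 ('bba')
  [22] 17/10 → 2 ('bb')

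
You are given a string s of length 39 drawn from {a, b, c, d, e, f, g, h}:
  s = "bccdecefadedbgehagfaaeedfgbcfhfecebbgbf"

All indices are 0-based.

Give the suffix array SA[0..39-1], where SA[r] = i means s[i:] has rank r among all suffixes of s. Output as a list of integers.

[19, 8, 20, 16, 34, 0, 26, 37, 35, 12, 1, 2, 32, 5, 27, 11, 3, 9, 23, 33, 31, 4, 10, 22, 21, 6, 14, 38, 18, 7, 30, 24, 28, 25, 36, 13, 17, 15, 29]

rank | idx | suffix
   0 |  19 | aaeedfgbcfhfecebbgbf
   1 |   8 | adedbgehagfaaeedfgbcfhfecebbgbf
   2 |  20 | aeedfgbcfhfecebbgbf
   3 |  16 | agfaaeedfgbcfhfecebbgbf
   4 |  34 | bbgbf
   5 |   0 | bccdecefadedbgehagfaaeedfgbcfhfecebbgbf
   6 |  26 | bcfhfecebbgbf
   7 |  37 | bf
   8 |  35 | bgbf
   9 |  12 | bgehagfaaeedfgbcfhfecebbgbf
  10 |   1 | ccdecefadedbgehagfaaeedfgbcfhfecebbgbf
  11 |   2 | cdecefadedbgehagfaaeedfgbcfhfecebbgbf
  12 |  32 | cebbgbf
  13 |   5 | cefadedbgehagfaaeedfgbcfhfecebbgbf
  14 |  27 | cfhfecebbgbf
  15 |  11 | dbgehagfaaeedfgbcfhfecebbgbf
  16 |   3 | decefadedbgehagfaaeedfgbcfhfecebbgbf
  17 |   9 | dedbgehagfaaeedfgbcfhfecebbgbf
  18 |  23 | dfgbcfhfecebbgbf
  19 |  33 | ebbgbf
  20 |  31 | ecebbgbf
  21 |   4 | ecefadedbgehagfaaeedfgbcfhfecebbgbf
  22 |  10 | edbgehagfaaeedfgbcfhfecebbgbf
  23 |  22 | edfgbcfhfecebbgbf
  24 |  21 | eedfgbcfhfecebbgbf
  25 |   6 | efadedbgehagfaaeedfgbcfhfecebbgbf
  26 |  14 | ehagfaaeedfgbcfhfecebbgbf
  27 |  38 | f
  28 |  18 | faaeedfgbcfhfecebbgbf
  29 |   7 | fadedbgehagfaaeedfgbcfhfecebbgbf
  30 |  30 | fecebbgbf
  31 |  24 | fgbcfhfecebbgbf
  32 |  28 | fhfecebbgbf
  33 |  25 | gbcfhfecebbgbf
  34 |  36 | gbf
  35 |  13 | gehagfaaeedfgbcfhfecebbgbf
  36 |  17 | gfaaeedfgbcfhfecebbgbf
  37 |  15 | hagfaaeedfgbcfhfecebbgbf
  38 |  29 | hfecebbgbf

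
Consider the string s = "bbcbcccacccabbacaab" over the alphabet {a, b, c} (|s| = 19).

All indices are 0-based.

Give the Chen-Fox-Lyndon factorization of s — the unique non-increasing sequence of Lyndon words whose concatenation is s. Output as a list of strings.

emit factor 1: 'bbcbccc' (i=0, period=7)
emit factor 2: 'accc' (i=7, period=4)
emit factor 3: 'abbac' (i=11, period=5)
emit factor 4: 'aab' (i=16, period=3)

["bbcbccc", "accc", "abbac", "aab"]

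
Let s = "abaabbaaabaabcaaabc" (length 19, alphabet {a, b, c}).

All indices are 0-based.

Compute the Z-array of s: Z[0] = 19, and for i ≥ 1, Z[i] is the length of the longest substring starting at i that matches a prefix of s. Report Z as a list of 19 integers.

Z[0]=19
i=1: outside box; Z[1]=0
i=2: outside box; Z[2]=1 scan→box=[2,3)
i=3: outside box; Z[3]=2 scan→box=[3,5)
i=4: min(r-i=1, Z[1]=0)=0; Z[4]=0
i=5: outside box; Z[5]=0
i=6: outside box; Z[6]=1 scan→box=[6,7)
i=7: outside box; Z[7]=1 scan→box=[7,8)
i=8: outside box; Z[8]=5 scan→box=[8,13)
i=9: min(r-i=4, Z[1]=0)=0; Z[9]=0
i=10: min(r-i=3, Z[2]=1)=1; Z[10]=1
i=11: min(r-i=2, Z[3]=2)=2; Z[11]=2
i=12: min(r-i=1, Z[4]=0)=0; Z[12]=0
i=13: outside box; Z[13]=0
i=14: outside box; Z[14]=1 scan→box=[14,15)
i=15: outside box; Z[15]=1 scan→box=[15,16)
i=16: outside box; Z[16]=2 scan→box=[16,18)
i=17: min(r-i=1, Z[1]=0)=0; Z[17]=0
i=18: outside box; Z[18]=0

[19, 0, 1, 2, 0, 0, 1, 1, 5, 0, 1, 2, 0, 0, 1, 1, 2, 0, 0]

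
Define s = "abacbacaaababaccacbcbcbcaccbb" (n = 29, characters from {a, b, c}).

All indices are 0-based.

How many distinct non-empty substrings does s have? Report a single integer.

sorted suffixes:
  #0 SA[0]=7  'aaababaccacbcbcbcaccbb'
  #1 SA[1]=8  'aababaccacbcbcbcaccbb'
  #2 SA[2]=9  'ababaccacbcbcbcaccbb'
  #3 SA[3]=0  'abacbacaaababaccacbcbcbcaccbb'
  #4 SA[4]=11  'abaccacbcbcbcaccbb'
  #5 SA[5]=5  'acaaababaccacbcbcbcaccbb'
  #6 SA[6]=2  'acbacaaababaccacbcbcbcaccbb'
  #7 SA[7]=16  'acbcbcbcaccbb'
  #8 SA[8]=13  'accacbcbcbcaccbb'
  #9 SA[9]=24  'accbb'
  #10 SA[10]=28  'b'
  #11 SA[11]=10  'babaccacbcbcbcaccbb'
  #12 SA[12]=4  'bacaaababaccacbcbcbcaccbb'
  #13 SA[13]=1  'bacbacaaababaccacbcbcbcaccbb'
  #14 SA[14]=12  'baccacbcbcbcaccbb'
  #15 SA[15]=27  'bb'
  #16 SA[16]=22  'bcaccbb'
  #17 SA[17]=20  'bcbcaccbb'
  #18 SA[18]=18  'bcbcbcaccbb'
  #19 SA[19]=6  'caaababaccacbcbcbcaccbb'
  #20 SA[20]=15  'cacbcbcbcaccbb'
  #21 SA[21]=23  'caccbb'
  #22 SA[22]=3  'cbacaaababaccacbcbcbcaccbb'
  #23 SA[23]=26  'cbb'
  #24 SA[24]=21  'cbcaccbb'
  #25 SA[25]=19  'cbcbcaccbb'
  #26 SA[26]=17  'cbcbcbcaccbb'
  #27 SA[27]=14  'ccacbcbcbcaccbb'
  #28 SA[28]=25  'ccbb'

SA = [7, 8, 9, 0, 11, 5, 2, 16, 13, 24, 28, 10, 4, 1, 12, 27, 22, 20, 18, 6, 15, 23, 3, 26, 21, 19, 17, 14, 25]
rank  pair      lcp
   1  s[7:],s[8:]  2  'aa'
   2  s[8:],s[9:]  1  'a'
   3  s[9:],s[0:]  3  'aba'
   4  s[0:],s[11:]  4  'abac'
   5  s[11:],s[5:]  1  'a'
   6  s[5:],s[2:]  2  'ac'
   7  s[2:],s[16:]  3  'acb'
   8  s[16:],s[13:]  2  'ac'
   9  s[13:],s[24:]  3  'acc'
  10  s[24:],s[28:]  0  ''
  11  s[28:],s[10:]  1  'b'
  12  s[10:],s[4:]  2  'ba'
  13  s[4:],s[1:]  3  'bac'
  14  s[1:],s[12:]  3  'bac'
  15  s[12:],s[27:]  1  'b'
  16  s[27:],s[22:]  1  'b'
  17  s[22:],s[20:]  2  'bc'
  18  s[20:],s[18:]  4  'bcbc'
  19  s[18:],s[6:]  0  ''
  20  s[6:],s[15:]  2  'ca'
  21  s[15:],s[23:]  3  'cac'
  22  s[23:],s[3:]  1  'c'
  23  s[3:],s[26:]  2  'cb'
  24  s[26:],s[21:]  2  'cb'
  25  s[21:],s[19:]  3  'cbc'
  26  s[19:],s[17:]  5  'cbcbc'
  27  s[17:],s[14:]  1  'c'
  28  s[14:],s[25:]  2  'cc'

n(n+1)/2 = 29·30/2 = 435
Σ LCP = 0 + 2 + 1 + 3 + 4 + 1 + 2 + 3 + 2 + 3 + 0 + 1 + 2 + 3 + 3 + 1 + 1 + 2 + 4 + 0 + 2 + 3 + 1 + 2 + 2 + 3 + 5 + 1 + 2 = 59
distinct = 435 − 59 = 376

376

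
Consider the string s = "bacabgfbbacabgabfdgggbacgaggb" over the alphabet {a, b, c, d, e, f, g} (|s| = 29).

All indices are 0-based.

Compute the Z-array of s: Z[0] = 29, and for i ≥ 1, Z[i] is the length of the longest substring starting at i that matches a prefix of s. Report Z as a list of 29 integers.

Z[0]=29
i=1: i≥r, start 0; Z[1]=0
i=2: i≥r, start 0; Z[2]=0
i=3: i≥r, start 0; Z[3]=0
i=4: i≥r, start 0; Z[4]=1 grow→box=[4,5)
i=5: i≥r, start 0; Z[5]=0
i=6: i≥r, start 0; Z[6]=0
i=7: i≥r, start 0; Z[7]=1 grow→box=[7,8)
i=8: i≥r, start 0; Z[8]=6 grow→box=[8,14)
i=9: min(r-i=5, Z[1]=0)=0; Z[9]=0
i=10: min(r-i=4, Z[2]=0)=0; Z[10]=0
i=11: min(r-i=3, Z[3]=0)=0; Z[11]=0
i=12: min(r-i=2, Z[4]=1)=1; Z[12]=1
i=13: min(r-i=1, Z[5]=0)=0; Z[13]=0
i=14: i≥r, start 0; Z[14]=0
i=15: i≥r, start 0; Z[15]=1 grow→box=[15,16)
i=16: i≥r, start 0; Z[16]=0
i=17: i≥r, start 0; Z[17]=0
i=18: i≥r, start 0; Z[18]=0
i=19: i≥r, start 0; Z[19]=0
i=20: i≥r, start 0; Z[20]=0
i=21: i≥r, start 0; Z[21]=3 grow→box=[21,24)
i=22: min(r-i=2, Z[1]=0)=0; Z[22]=0
i=23: min(r-i=1, Z[2]=0)=0; Z[23]=0
i=24: i≥r, start 0; Z[24]=0
i=25: i≥r, start 0; Z[25]=0
i=26: i≥r, start 0; Z[26]=0
i=27: i≥r, start 0; Z[27]=0
i=28: i≥r, start 0; Z[28]=1 grow→box=[28,29)

[29, 0, 0, 0, 1, 0, 0, 1, 6, 0, 0, 0, 1, 0, 0, 1, 0, 0, 0, 0, 0, 3, 0, 0, 0, 0, 0, 0, 1]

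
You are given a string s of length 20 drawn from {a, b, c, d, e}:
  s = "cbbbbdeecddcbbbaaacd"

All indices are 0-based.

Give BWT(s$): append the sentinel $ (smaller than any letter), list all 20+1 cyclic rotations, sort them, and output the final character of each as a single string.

dbaabbccbbbd$aecdcbed

rank  rotation               last
    0  $cbbbbdeecddcbbbaaacd  d
    1  aaacd$cbbbbdeecddcbbb  b
    2  aacd$cbbbbdeecddcbbba  a
    3  acd$cbbbbdeecddcbbbaa  a
    4  baaacd$cbbbbdeecddcbb  b
    5  bbaaacd$cbbbbdeecddcb  b
    6  bbbaaacd$cbbbbdeecddc  c
    7  bbbbdeecddcbbbaaacd$c  c
    8  bbbdeecddcbbbaaacd$cb  b
    9  bbdeecddcbbbaaacd$cbb  b
   10  bdeecddcbbbaaacd$cbbb  b
   11  cbbbaaacd$cbbbbdeecdd  d
   12  cbbbbdeecddcbbbaaacd$  $
   13  cd$cbbbbdeecddcbbbaaa  a
   14  cddcbbbaaacd$cbbbbdee  e
   15  d$cbbbbdeecddcbbbaaac  c
   16  dcbbbaaacd$cbbbbdeecd  d
   17  ddcbbbaaacd$cbbbbdeec  c
   18  deecddcbbbaaacd$cbbbb  b
   19  ecddcbbbaaacd$cbbbbde  e
   20  eecddcbbbaaacd$cbbbbd  d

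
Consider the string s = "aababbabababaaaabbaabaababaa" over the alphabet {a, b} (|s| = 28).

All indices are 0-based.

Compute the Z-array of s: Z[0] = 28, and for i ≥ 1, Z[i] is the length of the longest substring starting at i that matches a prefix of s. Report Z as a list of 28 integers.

[28, 1, 0, 1, 0, 0, 1, 0, 1, 0, 1, 0, 2, 2, 3, 1, 0, 0, 4, 1, 0, 5, 1, 0, 1, 0, 2, 1]

Z[0]=28
i=1: outside box; Z[1]=1 extend→box=[1,2)
i=2: outside box; Z[2]=0
i=3: outside box; Z[3]=1 extend→box=[3,4)
i=4: outside box; Z[4]=0
i=5: outside box; Z[5]=0
i=6: outside box; Z[6]=1 extend→box=[6,7)
i=7: outside box; Z[7]=0
i=8: outside box; Z[8]=1 extend→box=[8,9)
i=9: outside box; Z[9]=0
i=10: outside box; Z[10]=1 extend→box=[10,11)
i=11: outside box; Z[11]=0
i=12: outside box; Z[12]=2 extend→box=[12,14)
i=13: min(r-i=1, Z[1]=1)=1; Z[13]=2 extend→box=[13,15)
i=14: min(r-i=1, Z[1]=1)=1; Z[14]=3 extend→box=[14,17)
i=15: min(r-i=2, Z[1]=1)=1; Z[15]=1
i=16: min(r-i=1, Z[2]=0)=0; Z[16]=0
i=17: outside box; Z[17]=0
i=18: outside box; Z[18]=4 extend→box=[18,22)
i=19: min(r-i=3, Z[1]=1)=1; Z[19]=1
i=20: min(r-i=2, Z[2]=0)=0; Z[20]=0
i=21: min(r-i=1, Z[3]=1)=1; Z[21]=5 extend→box=[21,26)
i=22: min(r-i=4, Z[1]=1)=1; Z[22]=1
i=23: min(r-i=3, Z[2]=0)=0; Z[23]=0
i=24: min(r-i=2, Z[3]=1)=1; Z[24]=1
i=25: min(r-i=1, Z[4]=0)=0; Z[25]=0
i=26: outside box; Z[26]=2 extend→box=[26,28)
i=27: min(r-i=1, Z[1]=1)=1; Z[27]=1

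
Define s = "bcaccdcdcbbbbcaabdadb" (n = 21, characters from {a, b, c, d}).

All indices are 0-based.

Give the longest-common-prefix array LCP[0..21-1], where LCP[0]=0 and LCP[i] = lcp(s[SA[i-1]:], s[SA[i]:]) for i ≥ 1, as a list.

[0, 1, 1, 1, 0, 1, 3, 2, 1, 3, 1, 0, 2, 1, 1, 1, 3, 0, 1, 1, 2]

rank | idx | suffix
   0 |  14 | aabdadb
   1 |  15 | abdadb
   2 |   2 | accdcdcbbbbcaabdadb
   3 |  18 | adb
   4 |  20 | b
   5 |   9 | bbbbcaabdadb
   6 |  10 | bbbcaabdadb
   7 |  11 | bbcaabdadb
   8 |  12 | bcaabdadb
   9 |   0 | bcaccdcdcbbbbcaabdadb
  10 |  16 | bdadb
  11 |  13 | caabdadb
  12 |   1 | caccdcdcbbbbcaabdadb
  13 |   8 | cbbbbcaabdadb
  14 |   3 | ccdcdcbbbbcaabdadb
  15 |   6 | cdcbbbbcaabdadb
  16 |   4 | cdcdcbbbbcaabdadb
  17 |  17 | dadb
  18 |  19 | db
  19 |   7 | dcbbbbcaabdadb
  20 |   5 | dcdcbbbbcaabdadb

SA = [14, 15, 2, 18, 20, 9, 10, 11, 12, 0, 16, 13, 1, 8, 3, 6, 4, 17, 19, 7, 5]
rank  pair      lcp
   1  s[14:],s[15:]  1  'a'
   2  s[15:],s[2:]  1  'a'
   3  s[2:],s[18:]  1  'a'
   4  s[18:],s[20:]  0  ''
   5  s[20:],s[9:]  1  'b'
   6  s[9:],s[10:]  3  'bbb'
   7  s[10:],s[11:]  2  'bb'
   8  s[11:],s[12:]  1  'b'
   9  s[12:],s[0:]  3  'bca'
  10  s[0:],s[16:]  1  'b'
  11  s[16:],s[13:]  0  ''
  12  s[13:],s[1:]  2  'ca'
  13  s[1:],s[8:]  1  'c'
  14  s[8:],s[3:]  1  'c'
  15  s[3:],s[6:]  1  'c'
  16  s[6:],s[4:]  3  'cdc'
  17  s[4:],s[17:]  0  ''
  18  s[17:],s[19:]  1  'd'
  19  s[19:],s[7:]  1  'd'
  20  s[7:],s[5:]  2  'dc'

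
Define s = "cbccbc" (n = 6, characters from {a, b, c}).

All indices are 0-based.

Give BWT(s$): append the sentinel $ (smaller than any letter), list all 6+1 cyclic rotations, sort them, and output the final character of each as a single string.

rank  rotation last
    0  $cbccbc  c
    1  bc$cbcc  c
    2  bccbc$c  c
    3  c$cbccb  b
    4  cbc$cbc  c
    5  cbccbc$  $
    6  ccbc$cb  b

cccbc$b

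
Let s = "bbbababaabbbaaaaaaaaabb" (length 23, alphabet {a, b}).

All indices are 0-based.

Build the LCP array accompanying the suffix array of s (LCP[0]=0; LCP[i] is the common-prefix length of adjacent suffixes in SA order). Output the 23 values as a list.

[0, 8, 7, 6, 5, 4, 3, 2, 4, 1, 3, 2, 3, 0, 1, 3, 2, 4, 1, 2, 3, 2, 4]

rank | idx | suffix
   0 |  12 | aaaaaaaaabb
   1 |  13 | aaaaaaaabb
   2 |  14 | aaaaaaabb
   3 |  15 | aaaaaabb
   4 |  16 | aaaaabb
   5 |  17 | aaaabb
   6 |  18 | aaabb
   7 |  19 | aabb
   8 |   7 | aabbbaaaaaaaaabb
   9 |   5 | abaabbbaaaaaaaaabb
  10 |   3 | ababaabbbaaaaaaaaabb
  11 |  20 | abb
  12 |   8 | abbbaaaaaaaaabb
  13 |  22 | b
  14 |  11 | baaaaaaaaabb
  15 |   6 | baabbbaaaaaaaaabb
  16 |   4 | babaabbbaaaaaaaaabb
  17 |   2 | bababaabbbaaaaaaaaabb
  18 |  21 | bb
  19 |  10 | bbaaaaaaaaabb
  20 |   1 | bbababaabbbaaaaaaaaabb
  21 |   9 | bbbaaaaaaaaabb
  22 |   0 | bbbababaabbbaaaaaaaaabb

SA = [12, 13, 14, 15, 16, 17, 18, 19, 7, 5, 3, 20, 8, 22, 11, 6, 4, 2, 21, 10, 1, 9, 0]
[i] adj suffixes → lcp
  [1] 12/13 → 8 ('aaaaaaaa')
  [2] 13/14 → 7 ('aaaaaaa')
  [3] 14/15 → 6 ('aaaaaa')
  [4] 15/16 → 5 ('aaaaa')
  [5] 16/17 → 4 ('aaaa')
  [6] 17/18 → 3 ('aaa')
  [7] 18/19 → 2 ('aa')
  [8] 19/7 → 4 ('aabb')
  [9] 7/5 → 1 ('a')
  [10] 5/3 → 3 ('aba')
  [11] 3/20 → 2 ('ab')
  [12] 20/8 → 3 ('abb')
  [13] 8/22 → 0 ('')
  [14] 22/11 → 1 ('b')
  [15] 11/6 → 3 ('baa')
  [16] 6/4 → 2 ('ba')
  [17] 4/2 → 4 ('baba')
  [18] 2/21 → 1 ('b')
  [19] 21/10 → 2 ('bb')
  [20] 10/1 → 3 ('bba')
  [21] 1/9 → 2 ('bb')
  [22] 9/0 → 4 ('bbba')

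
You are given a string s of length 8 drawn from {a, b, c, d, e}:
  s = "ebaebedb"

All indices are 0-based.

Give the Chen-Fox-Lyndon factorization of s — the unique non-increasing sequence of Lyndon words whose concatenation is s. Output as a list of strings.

["e", "b", "aebedb"]

emit factor 1: 'e' (i=0, period=1)
emit factor 2: 'b' (i=1, period=1)
emit factor 3: 'aebedb' (i=2, period=6)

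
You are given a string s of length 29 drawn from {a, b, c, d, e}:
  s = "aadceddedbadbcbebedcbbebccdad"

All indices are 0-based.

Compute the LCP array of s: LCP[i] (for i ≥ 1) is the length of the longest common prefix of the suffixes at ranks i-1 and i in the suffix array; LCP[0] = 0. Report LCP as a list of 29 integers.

[0, 1, 2, 2, 0, 1, 1, 2, 1, 3, 2, 0, 2, 1, 1, 1, 0, 1, 1, 2, 1, 2, 1, 1, 0, 2, 1, 2, 2]

rank | idx | suffix
   0 |   0 | aadceddedbadbcbebedcbbebccdad
   1 |  27 | ad
   2 |  10 | adbcbebedcbbebccdad
   3 |   1 | adceddedbadbcbebedcbbebccdad
   4 |   9 | badbcbebedcbbebccdad
   5 |  20 | bbebccdad
   6 |  12 | bcbebedcbbebccdad
   7 |  23 | bccdad
   8 |  21 | bebccdad
   9 |  14 | bebedcbbebccdad
  10 |  16 | bedcbbebccdad
  11 |  19 | cbbebccdad
  12 |  13 | cbebedcbbebccdad
  13 |  24 | ccdad
  14 |  25 | cdad
  15 |   3 | ceddedbadbcbebedcbbebccdad
  16 |  28 | d
  17 |  26 | dad
  18 |   8 | dbadbcbebedcbbebccdad
  19 |  11 | dbcbebedcbbebccdad
  20 |  18 | dcbbebccdad
  21 |   2 | dceddedbadbcbebedcbbebccdad
  22 |   5 | ddedbadbcbebedcbbebccdad
  23 |   6 | dedbadbcbebedcbbebccdad
  24 |  22 | ebccdad
  25 |  15 | ebedcbbebccdad
  26 |   7 | edbadbcbebedcbbebccdad
  27 |  17 | edcbbebccdad
  28 |   4 | eddedbadbcbebedcbbebccdad

SA = [0, 27, 10, 1, 9, 20, 12, 23, 21, 14, 16, 19, 13, 24, 25, 3, 28, 26, 8, 11, 18, 2, 5, 6, 22, 15, 7, 17, 4]
i: (SA[i-1],SA[i]) lcp shared
  1: (0,27) 1 'a'
  2: (27,10) 2 'ad'
  3: (10,1) 2 'ad'
  4: (1,9) 0 ''
  5: (9,20) 1 'b'
  6: (20,12) 1 'b'
  7: (12,23) 2 'bc'
  8: (23,21) 1 'b'
  9: (21,14) 3 'beb'
  10: (14,16) 2 'be'
  11: (16,19) 0 ''
  12: (19,13) 2 'cb'
  13: (13,24) 1 'c'
  14: (24,25) 1 'c'
  15: (25,3) 1 'c'
  16: (3,28) 0 ''
  17: (28,26) 1 'd'
  18: (26,8) 1 'd'
  19: (8,11) 2 'db'
  20: (11,18) 1 'd'
  21: (18,2) 2 'dc'
  22: (2,5) 1 'd'
  23: (5,6) 1 'd'
  24: (6,22) 0 ''
  25: (22,15) 2 'eb'
  26: (15,7) 1 'e'
  27: (7,17) 2 'ed'
  28: (17,4) 2 'ed'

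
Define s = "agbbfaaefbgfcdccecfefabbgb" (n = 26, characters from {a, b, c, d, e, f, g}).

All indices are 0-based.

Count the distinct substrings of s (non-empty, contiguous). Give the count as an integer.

rank→(start, suffix):
  0 → (5, 'aaefbgfcdccecfefabbgb')
  1 → (21, 'abbgb')
  2 → (6, 'aefbgfcdccecfefabbgb')
  3 → (0, 'agbbfaaefbgfcdccecfefabbgb')
  4 → (25, 'b')
  5 → (2, 'bbfaaefbgfcdccecfefabbgb')
  6 → (22, 'bbgb')
  7 → (3, 'bfaaefbgfcdccecfefabbgb')
  8 → (23, 'bgb')
  9 → (9, 'bgfcdccecfefabbgb')
  10 → (14, 'ccecfefabbgb')
  11 → (12, 'cdccecfefabbgb')
  12 → (15, 'cecfefabbgb')
  13 → (17, 'cfefabbgb')
  14 → (13, 'dccecfefabbgb')
  15 → (16, 'ecfefabbgb')
  16 → (19, 'efabbgb')
  17 → (7, 'efbgfcdccecfefabbgb')
  18 → (4, 'faaefbgfcdccecfefabbgb')
  19 → (20, 'fabbgb')
  20 → (8, 'fbgfcdccecfefabbgb')
  21 → (11, 'fcdccecfefabbgb')
  22 → (18, 'fefabbgb')
  23 → (24, 'gb')
  24 → (1, 'gbbfaaefbgfcdccecfefabbgb')
  25 → (10, 'gfcdccecfefabbgb')

SA = [5, 21, 6, 0, 25, 2, 22, 3, 23, 9, 14, 12, 15, 17, 13, 16, 19, 7, 4, 20, 8, 11, 18, 24, 1, 10]
[i] adj suffixes → lcp
  [1] 5/21 → 1 ('a')
  [2] 21/6 → 1 ('a')
  [3] 6/0 → 1 ('a')
  [4] 0/25 → 0 ('')
  [5] 25/2 → 1 ('b')
  [6] 2/22 → 2 ('bb')
  [7] 22/3 → 1 ('b')
  [8] 3/23 → 1 ('b')
  [9] 23/9 → 2 ('bg')
  [10] 9/14 → 0 ('')
  [11] 14/12 → 1 ('c')
  [12] 12/15 → 1 ('c')
  [13] 15/17 → 1 ('c')
  [14] 17/13 → 0 ('')
  [15] 13/16 → 0 ('')
  [16] 16/19 → 1 ('e')
  [17] 19/7 → 2 ('ef')
  [18] 7/4 → 0 ('')
  [19] 4/20 → 2 ('fa')
  [20] 20/8 → 1 ('f')
  [21] 8/11 → 1 ('f')
  [22] 11/18 → 1 ('f')
  [23] 18/24 → 0 ('')
  [24] 24/1 → 2 ('gb')
  [25] 1/10 → 1 ('g')

n(n+1)/2 = 26·27/2 = 351
Σ LCP = 0 + 1 + 1 + 1 + 0 + 1 + 2 + 1 + 1 + 2 + 0 + 1 + 1 + 1 + 0 + 0 + 1 + 2 + 0 + 2 + 1 + 1 + 1 + 0 + 2 + 1 = 24
distinct = 351 − 24 = 327

327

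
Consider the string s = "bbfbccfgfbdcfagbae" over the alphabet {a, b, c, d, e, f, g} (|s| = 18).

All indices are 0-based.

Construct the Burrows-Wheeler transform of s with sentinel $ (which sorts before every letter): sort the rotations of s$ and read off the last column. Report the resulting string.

rank  rotation             last
    0  $bbfbccfgfbdcfagbae  e
    1  ae$bbfbccfgfbdcfagb  b
    2  agbae$bbfbccfgfbdcf  f
    3  bae$bbfbccfgfbdcfag  g
    4  bbfbccfgfbdcfagbae$  $
    5  bccfgfbdcfagbae$bbf  f
    6  bdcfagbae$bbfbccfgf  f
    7  bfbccfgfbdcfagbae$b  b
    8  ccfgfbdcfagbae$bbfb  b
    9  cfagbae$bbfbccfgfbd  d
   10  cfgfbdcfagbae$bbfbc  c
   11  dcfagbae$bbfbccfgfb  b
   12  e$bbfbccfgfbdcfagba  a
   13  fagbae$bbfbccfgfbdc  c
   14  fbccfgfbdcfagbae$bb  b
   15  fbdcfagbae$bbfbccfg  g
   16  fgfbdcfagbae$bbfbcc  c
   17  gbae$bbfbccfgfbdcfa  a
   18  gfbdcfagbae$bbfbccf  f

ebfg$ffbbdcbacbgcaf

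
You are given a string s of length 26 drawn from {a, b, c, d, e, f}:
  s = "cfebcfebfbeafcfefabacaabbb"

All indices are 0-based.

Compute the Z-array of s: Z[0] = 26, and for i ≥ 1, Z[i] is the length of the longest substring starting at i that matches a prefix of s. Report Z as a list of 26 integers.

Z[0]=26
i=1: i≥r, start 0; Z[1]=0
i=2: i≥r, start 0; Z[2]=0
i=3: i≥r, start 0; Z[3]=0
i=4: i≥r, start 0; Z[4]=4 grow→box=[4,8)
i=5: min(r-i=3, Z[1]=0)=0; Z[5]=0
i=6: min(r-i=2, Z[2]=0)=0; Z[6]=0
i=7: min(r-i=1, Z[3]=0)=0; Z[7]=0
i=8: i≥r, start 0; Z[8]=0
i=9: i≥r, start 0; Z[9]=0
i=10: i≥r, start 0; Z[10]=0
i=11: i≥r, start 0; Z[11]=0
i=12: i≥r, start 0; Z[12]=0
i=13: i≥r, start 0; Z[13]=3 grow→box=[13,16)
i=14: min(r-i=2, Z[1]=0)=0; Z[14]=0
i=15: min(r-i=1, Z[2]=0)=0; Z[15]=0
i=16: i≥r, start 0; Z[16]=0
i=17: i≥r, start 0; Z[17]=0
i=18: i≥r, start 0; Z[18]=0
i=19: i≥r, start 0; Z[19]=0
i=20: i≥r, start 0; Z[20]=1 grow→box=[20,21)
i=21: i≥r, start 0; Z[21]=0
i=22: i≥r, start 0; Z[22]=0
i=23: i≥r, start 0; Z[23]=0
i=24: i≥r, start 0; Z[24]=0
i=25: i≥r, start 0; Z[25]=0

[26, 0, 0, 0, 4, 0, 0, 0, 0, 0, 0, 0, 0, 3, 0, 0, 0, 0, 0, 0, 1, 0, 0, 0, 0, 0]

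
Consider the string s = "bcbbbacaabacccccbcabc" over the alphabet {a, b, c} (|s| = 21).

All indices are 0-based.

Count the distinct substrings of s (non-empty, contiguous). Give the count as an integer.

rank→(start, suffix):
  0 → (7, 'aabacccccbcabc')
  1 → (8, 'abacccccbcabc')
  2 → (18, 'abc')
  3 → (5, 'acaabacccccbcabc')
  4 → (10, 'acccccbcabc')
  5 → (4, 'bacaabacccccbcabc')
  6 → (9, 'bacccccbcabc')
  7 → (3, 'bbacaabacccccbcabc')
  8 → (2, 'bbbacaabacccccbcabc')
  9 → (19, 'bc')
  10 → (16, 'bcabc')
  11 → (0, 'bcbbbacaabacccccbcabc')
  12 → (20, 'c')
  13 → (6, 'caabacccccbcabc')
  14 → (17, 'cabc')
  15 → (1, 'cbbbacaabacccccbcabc')
  16 → (15, 'cbcabc')
  17 → (14, 'ccbcabc')
  18 → (13, 'cccbcabc')
  19 → (12, 'ccccbcabc')
  20 → (11, 'cccccbcabc')

SA = [7, 8, 18, 5, 10, 4, 9, 3, 2, 19, 16, 0, 20, 6, 17, 1, 15, 14, 13, 12, 11]
[i] adj suffixes → lcp
  [1] 7/8 → 1 ('a')
  [2] 8/18 → 2 ('ab')
  [3] 18/5 → 1 ('a')
  [4] 5/10 → 2 ('ac')
  [5] 10/4 → 0 ('')
  [6] 4/9 → 3 ('bac')
  [7] 9/3 → 1 ('b')
  [8] 3/2 → 2 ('bb')
  [9] 2/19 → 1 ('b')
  [10] 19/16 → 2 ('bc')
  [11] 16/0 → 2 ('bc')
  [12] 0/20 → 0 ('')
  [13] 20/6 → 1 ('c')
  [14] 6/17 → 2 ('ca')
  [15] 17/1 → 1 ('c')
  [16] 1/15 → 2 ('cb')
  [17] 15/14 → 1 ('c')
  [18] 14/13 → 2 ('cc')
  [19] 13/12 → 3 ('ccc')
  [20] 12/11 → 4 ('cccc')

n(n+1)/2 = 21·22/2 = 231
Σ LCP = 0 + 1 + 2 + 1 + 2 + 0 + 3 + 1 + 2 + 1 + 2 + 2 + 0 + 1 + 2 + 1 + 2 + 1 + 2 + 3 + 4 = 33
distinct = 231 − 33 = 198

198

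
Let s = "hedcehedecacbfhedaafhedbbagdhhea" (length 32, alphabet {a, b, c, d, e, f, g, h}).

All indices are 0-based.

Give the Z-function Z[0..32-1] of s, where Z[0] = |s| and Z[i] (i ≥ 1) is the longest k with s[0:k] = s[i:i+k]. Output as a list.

Z[0]=32
i=1: outside box; Z[1]=0
i=2: outside box; Z[2]=0
i=3: outside box; Z[3]=0
i=4: outside box; Z[4]=0
i=5: outside box; Z[5]=3 extend→box=[5,8)
i=6: min(r-i=2, Z[1]=0)=0; Z[6]=0
i=7: min(r-i=1, Z[2]=0)=0; Z[7]=0
i=8: outside box; Z[8]=0
i=9: outside box; Z[9]=0
i=10: outside box; Z[10]=0
i=11: outside box; Z[11]=0
i=12: outside box; Z[12]=0
i=13: outside box; Z[13]=0
i=14: outside box; Z[14]=3 extend→box=[14,17)
i=15: min(r-i=2, Z[1]=0)=0; Z[15]=0
i=16: min(r-i=1, Z[2]=0)=0; Z[16]=0
i=17: outside box; Z[17]=0
i=18: outside box; Z[18]=0
i=19: outside box; Z[19]=0
i=20: outside box; Z[20]=3 extend→box=[20,23)
i=21: min(r-i=2, Z[1]=0)=0; Z[21]=0
i=22: min(r-i=1, Z[2]=0)=0; Z[22]=0
i=23: outside box; Z[23]=0
i=24: outside box; Z[24]=0
i=25: outside box; Z[25]=0
i=26: outside box; Z[26]=0
i=27: outside box; Z[27]=0
i=28: outside box; Z[28]=1 extend→box=[28,29)
i=29: outside box; Z[29]=2 extend→box=[29,31)
i=30: min(r-i=1, Z[1]=0)=0; Z[30]=0
i=31: outside box; Z[31]=0

[32, 0, 0, 0, 0, 3, 0, 0, 0, 0, 0, 0, 0, 0, 3, 0, 0, 0, 0, 0, 3, 0, 0, 0, 0, 0, 0, 0, 1, 2, 0, 0]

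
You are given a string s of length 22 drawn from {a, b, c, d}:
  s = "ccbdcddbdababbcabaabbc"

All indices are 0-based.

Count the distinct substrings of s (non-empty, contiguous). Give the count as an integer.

224

rank | idx | suffix
   0 |  17 | aabbc
   1 |  15 | abaabbc
   2 |   9 | ababbcabaabbc
   3 |  18 | abbc
   4 |  11 | abbcabaabbc
   5 |  16 | baabbc
   6 |  10 | babbcabaabbc
   7 |  19 | bbc
   8 |  12 | bbcabaabbc
   9 |  20 | bc
  10 |  13 | bcabaabbc
  11 |   7 | bdababbcabaabbc
  12 |   2 | bdcddbdababbcabaabbc
  13 |  21 | c
  14 |  14 | cabaabbc
  15 |   1 | cbdcddbdababbcabaabbc
  16 |   0 | ccbdcddbdababbcabaabbc
  17 |   4 | cddbdababbcabaabbc
  18 |   8 | dababbcabaabbc
  19 |   6 | dbdababbcabaabbc
  20 |   3 | dcddbdababbcabaabbc
  21 |   5 | ddbdababbcabaabbc

SA = [17, 15, 9, 18, 11, 16, 10, 19, 12, 20, 13, 7, 2, 21, 14, 1, 0, 4, 8, 6, 3, 5]
[i] adj suffixes → lcp
  [1] 17/15 → 1 ('a')
  [2] 15/9 → 3 ('aba')
  [3] 9/18 → 2 ('ab')
  [4] 18/11 → 4 ('abbc')
  [5] 11/16 → 0 ('')
  [6] 16/10 → 2 ('ba')
  [7] 10/19 → 1 ('b')
  [8] 19/12 → 3 ('bbc')
  [9] 12/20 → 1 ('b')
  [10] 20/13 → 2 ('bc')
  [11] 13/7 → 1 ('b')
  [12] 7/2 → 2 ('bd')
  [13] 2/21 → 0 ('')
  [14] 21/14 → 1 ('c')
  [15] 14/1 → 1 ('c')
  [16] 1/0 → 1 ('c')
  [17] 0/4 → 1 ('c')
  [18] 4/8 → 0 ('')
  [19] 8/6 → 1 ('d')
  [20] 6/3 → 1 ('d')
  [21] 3/5 → 1 ('d')

n(n+1)/2 = 22·23/2 = 253
Σ LCP = 0 + 1 + 3 + 2 + 4 + 0 + 2 + 1 + 3 + 1 + 2 + 1 + 2 + 0 + 1 + 1 + 1 + 1 + 0 + 1 + 1 + 1 = 29
distinct = 253 − 29 = 224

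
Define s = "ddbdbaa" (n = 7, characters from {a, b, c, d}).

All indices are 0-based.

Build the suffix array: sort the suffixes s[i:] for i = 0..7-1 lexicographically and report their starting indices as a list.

sorted suffixes:
  #0 SA[0]=6  'a'
  #1 SA[1]=5  'aa'
  #2 SA[2]=4  'baa'
  #3 SA[3]=2  'bdbaa'
  #4 SA[4]=3  'dbaa'
  #5 SA[5]=1  'dbdbaa'
  #6 SA[6]=0  'ddbdbaa'

[6, 5, 4, 2, 3, 1, 0]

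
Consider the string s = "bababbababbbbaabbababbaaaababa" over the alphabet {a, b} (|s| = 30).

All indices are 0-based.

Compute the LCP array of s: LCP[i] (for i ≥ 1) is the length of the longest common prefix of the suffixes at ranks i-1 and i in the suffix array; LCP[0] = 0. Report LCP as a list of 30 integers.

[0, 1, 3, 2, 3, 1, 3, 4, 6, 5, 2, 4, 8, 3, 0, 2, 3, 2, 4, 7, 6, 3, 5, 4, 1, 4, 3, 7, 2, 3]

sorted suffixes:
  #0 SA[0]=29  'a'
  #1 SA[1]=22  'aaaababa'
  #2 SA[2]=23  'aaababa'
  #3 SA[3]=24  'aababa'
  #4 SA[4]=13  'aabbababbaaaababa'
  #5 SA[5]=27  'aba'
  #6 SA[6]=25  'ababa'
  #7 SA[7]=17  'ababbaaaababa'
  #8 SA[8]=1  'ababbababbbbaabbababbaaaababa'
  #9 SA[9]=6  'ababbbbaabbababbaaaababa'
  #10 SA[10]=19  'abbaaaababa'
  #11 SA[11]=14  'abbababbaaaababa'
  #12 SA[12]=3  'abbababbbbaabbababbaaaababa'
  #13 SA[13]=8  'abbbbaabbababbaaaababa'
  #14 SA[14]=28  'ba'
  #15 SA[15]=21  'baaaababa'
  #16 SA[16]=12  'baabbababbaaaababa'
  #17 SA[17]=26  'baba'
  #18 SA[18]=16  'bababbaaaababa'
  #19 SA[19]=0  'bababbababbbbaabbababbaaaababa'
  #20 SA[20]=5  'bababbbbaabbababbaaaababa'
  #21 SA[21]=18  'babbaaaababa'
  #22 SA[22]=2  'babbababbbbaabbababbaaaababa'
  #23 SA[23]=7  'babbbbaabbababbaaaababa'
  #24 SA[24]=20  'bbaaaababa'
  #25 SA[25]=11  'bbaabbababbaaaababa'
  #26 SA[26]=15  'bbababbaaaababa'
  #27 SA[27]=4  'bbababbbbaabbababbaaaababa'
  #28 SA[28]=10  'bbbaabbababbaaaababa'
  #29 SA[29]=9  'bbbbaabbababbaaaababa'

SA = [29, 22, 23, 24, 13, 27, 25, 17, 1, 6, 19, 14, 3, 8, 28, 21, 12, 26, 16, 0, 5, 18, 2, 7, 20, 11, 15, 4, 10, 9]
i: (SA[i-1],SA[i]) lcp shared
  1: (29,22) 1 'a'
  2: (22,23) 3 'aaa'
  3: (23,24) 2 'aa'
  4: (24,13) 3 'aab'
  5: (13,27) 1 'a'
  6: (27,25) 3 'aba'
  7: (25,17) 4 'abab'
  8: (17,1) 6 'ababba'
  9: (1,6) 5 'ababb'
  10: (6,19) 2 'ab'
  11: (19,14) 4 'abba'
  12: (14,3) 8 'abbababb'
  13: (3,8) 3 'abb'
  14: (8,28) 0 ''
  15: (28,21) 2 'ba'
  16: (21,12) 3 'baa'
  17: (12,26) 2 'ba'
  18: (26,16) 4 'baba'
  19: (16,0) 7 'bababba'
  20: (0,5) 6 'bababb'
  21: (5,18) 3 'bab'
  22: (18,2) 5 'babba'
  23: (2,7) 4 'babb'
  24: (7,20) 1 'b'
  25: (20,11) 4 'bbaa'
  26: (11,15) 3 'bba'
  27: (15,4) 7 'bbababb'
  28: (4,10) 2 'bb'
  29: (10,9) 3 'bbb'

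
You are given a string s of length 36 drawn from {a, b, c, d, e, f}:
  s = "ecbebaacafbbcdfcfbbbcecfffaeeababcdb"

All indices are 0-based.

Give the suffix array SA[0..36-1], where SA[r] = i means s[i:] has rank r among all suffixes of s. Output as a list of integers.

rank→(start, suffix):
  0 → (5, 'aacafbbcdfcfbbbcecfffaeeababcdb')
  1 → (29, 'ababcdb')
  2 → (31, 'abcdb')
  3 → (6, 'acafbbcdfcfbbbcecfffaeeababcdb')
  4 → (26, 'aeeababcdb')
  5 → (8, 'afbbcdfcfbbbcecfffaeeababcdb')
  6 → (35, 'b')
  7 → (4, 'baacafbbcdfcfbbbcecfffaeeababcdb')
  8 → (30, 'babcdb')
  9 → (17, 'bbbcecfffaeeababcdb')
  10 → (10, 'bbcdfcfbbbcecfffaeeababcdb')
  11 → (18, 'bbcecfffaeeababcdb')
  12 → (32, 'bcdb')
  13 → (11, 'bcdfcfbbbcecfffaeeababcdb')
  14 → (19, 'bcecfffaeeababcdb')
  15 → (2, 'bebaacafbbcdfcfbbbcecfffaeeababcdb')
  16 → (7, 'cafbbcdfcfbbbcecfffaeeababcdb')
  17 → (1, 'cbebaacafbbcdfcfbbbcecfffaeeababcdb')
  18 → (33, 'cdb')
  19 → (12, 'cdfcfbbbcecfffaeeababcdb')
  20 → (20, 'cecfffaeeababcdb')
  21 → (15, 'cfbbbcecfffaeeababcdb')
  22 → (22, 'cfffaeeababcdb')
  23 → (34, 'db')
  24 → (13, 'dfcfbbbcecfffaeeababcdb')
  25 → (28, 'eababcdb')
  26 → (3, 'ebaacafbbcdfcfbbbcecfffaeeababcdb')
  27 → (0, 'ecbebaacafbbcdfcfbbbcecfffaeeababcdb')
  28 → (21, 'ecfffaeeababcdb')
  29 → (27, 'eeababcdb')
  30 → (25, 'faeeababcdb')
  31 → (16, 'fbbbcecfffaeeababcdb')
  32 → (9, 'fbbcdfcfbbbcecfffaeeababcdb')
  33 → (14, 'fcfbbbcecfffaeeababcdb')
  34 → (24, 'ffaeeababcdb')
  35 → (23, 'fffaeeababcdb')

[5, 29, 31, 6, 26, 8, 35, 4, 30, 17, 10, 18, 32, 11, 19, 2, 7, 1, 33, 12, 20, 15, 22, 34, 13, 28, 3, 0, 21, 27, 25, 16, 9, 14, 24, 23]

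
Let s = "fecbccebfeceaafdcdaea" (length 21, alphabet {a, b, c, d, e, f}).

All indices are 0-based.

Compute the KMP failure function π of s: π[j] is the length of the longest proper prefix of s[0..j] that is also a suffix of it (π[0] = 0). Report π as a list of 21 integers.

[0, 0, 0, 0, 0, 0, 0, 0, 1, 2, 3, 0, 0, 0, 1, 0, 0, 0, 0, 0, 0]

π[0] = 0
j=1 s[j]='e': π[1]=0 (border '')
j=2 s[j]='c': π[2]=0 (border '')
j=3 s[j]='b': π[3]=0 (border '')
j=4 s[j]='c': π[4]=0 (border '')
j=5 s[j]='c': π[5]=0 (border '')
j=6 s[j]='e': π[6]=0 (border '')
j=7 s[j]='b': π[7]=0 (border '')
j=8 s[j]='f': π[8]=1 (border 'f')
j=9 s[j]='e': π[9]=2 (border 'fe')
j=10 s[j]='c': π[10]=3 (border 'fec')
j=11 s[j]='e': k: 3→0; π[11]=0 (border '')
j=12 s[j]='a': π[12]=0 (border '')
j=13 s[j]='a': π[13]=0 (border '')
j=14 s[j]='f': π[14]=1 (border 'f')
j=15 s[j]='d': k: 1→0; π[15]=0 (border '')
j=16 s[j]='c': π[16]=0 (border '')
j=17 s[j]='d': π[17]=0 (border '')
j=18 s[j]='a': π[18]=0 (border '')
j=19 s[j]='e': π[19]=0 (border '')
j=20 s[j]='a': π[20]=0 (border '')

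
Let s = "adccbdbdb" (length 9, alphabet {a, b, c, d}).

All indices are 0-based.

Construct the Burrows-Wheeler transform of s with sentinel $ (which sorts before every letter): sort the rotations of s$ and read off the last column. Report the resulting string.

b$ddccdbba

rank  rotation    last
    0  $adccbdbdb  b
    1  adccbdbdb$  $
    2  b$adccbdbd  d
    3  bdb$adccbd  d
    4  bdbdb$adcc  c
    5  cbdbdb$adc  c
    6  ccbdbdb$ad  d
    7  db$adccbdb  b
    8  dbdb$adccb  b
    9  dccbdbdb$a  a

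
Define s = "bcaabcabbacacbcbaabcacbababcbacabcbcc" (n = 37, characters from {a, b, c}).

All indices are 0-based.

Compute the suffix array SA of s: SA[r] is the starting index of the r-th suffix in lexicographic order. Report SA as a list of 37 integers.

[2, 16, 23, 6, 3, 17, 25, 31, 29, 9, 20, 11, 15, 22, 24, 28, 8, 7, 0, 4, 18, 13, 26, 32, 34, 36, 1, 5, 30, 19, 10, 14, 21, 27, 12, 33, 35]

rank | idx | suffix
   0 |   2 | aabcabbacacbcbaabcacbababcbacabcbcc
   1 |  16 | aabcacbababcbacabcbcc
   2 |  23 | ababcbacabcbcc
   3 |   6 | abbacacbcbaabcacbababcbacabcbcc
   4 |   3 | abcabbacacbcbaabcacbababcbacabcbcc
   5 |  17 | abcacbababcbacabcbcc
   6 |  25 | abcbacabcbcc
   7 |  31 | abcbcc
   8 |  29 | acabcbcc
   9 |   9 | acacbcbaabcacbababcbacabcbcc
  10 |  20 | acbababcbacabcbcc
  11 |  11 | acbcbaabcacbababcbacabcbcc
  12 |  15 | baabcacbababcbacabcbcc
  13 |  22 | bababcbacabcbcc
  14 |  24 | babcbacabcbcc
  15 |  28 | bacabcbcc
  16 |   8 | bacacbcbaabcacbababcbacabcbcc
  17 |   7 | bbacacbcbaabcacbababcbacabcbcc
  18 |   0 | bcaabcabbacacbcbaabcacbababcbacabcbcc
  19 |   4 | bcabbacacbcbaabcacbababcbacabcbcc
  20 |  18 | bcacbababcbacabcbcc
  21 |  13 | bcbaabcacbababcbacabcbcc
  22 |  26 | bcbacabcbcc
  23 |  32 | bcbcc
  24 |  34 | bcc
  25 |  36 | c
  26 |   1 | caabcabbacacbcbaabcacbababcbacabcbcc
  27 |   5 | cabbacacbcbaabcacbababcbacabcbcc
  28 |  30 | cabcbcc
  29 |  19 | cacbababcbacabcbcc
  30 |  10 | cacbcbaabcacbababcbacabcbcc
  31 |  14 | cbaabcacbababcbacabcbcc
  32 |  21 | cbababcbacabcbcc
  33 |  27 | cbacabcbcc
  34 |  12 | cbcbaabcacbababcbacabcbcc
  35 |  33 | cbcc
  36 |  35 | cc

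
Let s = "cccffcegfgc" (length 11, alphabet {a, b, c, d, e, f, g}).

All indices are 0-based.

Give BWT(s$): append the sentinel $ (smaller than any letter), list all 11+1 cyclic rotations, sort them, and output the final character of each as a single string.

rank  rotation      last
    0  $cccffcegfgc  c
    1  c$cccffcegfg  g
    2  cccffcegfgc$  $
    3  ccffcegfgc$c  c
    4  cegfgc$cccff  f
    5  cffcegfgc$cc  c
    6  egfgc$cccffc  c
    7  fcegfgc$cccf  f
    8  ffcegfgc$ccc  c
    9  fgc$cccffceg  g
   10  gc$cccffcegf  f
   11  gfgc$cccffce  e

cg$cfccfcgfe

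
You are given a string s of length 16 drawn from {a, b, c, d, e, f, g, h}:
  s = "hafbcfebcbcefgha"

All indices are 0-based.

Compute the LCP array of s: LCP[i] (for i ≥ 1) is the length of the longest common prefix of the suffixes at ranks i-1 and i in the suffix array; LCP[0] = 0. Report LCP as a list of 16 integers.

[0, 1, 0, 2, 2, 0, 1, 1, 0, 1, 0, 1, 1, 0, 0, 2]

sorted suffixes:
  #0 SA[0]=15  'a'
  #1 SA[1]=1  'afbcfebcbcefgha'
  #2 SA[2]=7  'bcbcefgha'
  #3 SA[3]=9  'bcefgha'
  #4 SA[4]=3  'bcfebcbcefgha'
  #5 SA[5]=8  'cbcefgha'
  #6 SA[6]=10  'cefgha'
  #7 SA[7]=4  'cfebcbcefgha'
  #8 SA[8]=6  'ebcbcefgha'
  #9 SA[9]=11  'efgha'
  #10 SA[10]=2  'fbcfebcbcefgha'
  #11 SA[11]=5  'febcbcefgha'
  #12 SA[12]=12  'fgha'
  #13 SA[13]=13  'gha'
  #14 SA[14]=14  'ha'
  #15 SA[15]=0  'hafbcfebcbcefgha'

SA = [15, 1, 7, 9, 3, 8, 10, 4, 6, 11, 2, 5, 12, 13, 14, 0]
[i] adj suffixes → lcp
  [1] 15/1 → 1 ('a')
  [2] 1/7 → 0 ('')
  [3] 7/9 → 2 ('bc')
  [4] 9/3 → 2 ('bc')
  [5] 3/8 → 0 ('')
  [6] 8/10 → 1 ('c')
  [7] 10/4 → 1 ('c')
  [8] 4/6 → 0 ('')
  [9] 6/11 → 1 ('e')
  [10] 11/2 → 0 ('')
  [11] 2/5 → 1 ('f')
  [12] 5/12 → 1 ('f')
  [13] 12/13 → 0 ('')
  [14] 13/14 → 0 ('')
  [15] 14/0 → 2 ('ha')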